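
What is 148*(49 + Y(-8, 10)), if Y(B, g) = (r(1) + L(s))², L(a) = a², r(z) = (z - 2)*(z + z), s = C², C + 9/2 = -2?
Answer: 30114906245/64 ≈ 4.7055e+8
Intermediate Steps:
C = -13/2 (C = -9/2 - 2 = -13/2 ≈ -6.5000)
s = 169/4 (s = (-13/2)² = 169/4 ≈ 42.250)
r(z) = 2*z*(-2 + z) (r(z) = (-2 + z)*(2*z) = 2*z*(-2 + z))
Y(B, g) = 813903841/256 (Y(B, g) = (2*1*(-2 + 1) + (169/4)²)² = (2*1*(-1) + 28561/16)² = (-2 + 28561/16)² = (28529/16)² = 813903841/256)
148*(49 + Y(-8, 10)) = 148*(49 + 813903841/256) = 148*(813916385/256) = 30114906245/64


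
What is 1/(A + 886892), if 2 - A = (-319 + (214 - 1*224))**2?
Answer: 1/778653 ≈ 1.2843e-6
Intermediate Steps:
A = -108239 (A = 2 - (-319 + (214 - 1*224))**2 = 2 - (-319 + (214 - 224))**2 = 2 - (-319 - 10)**2 = 2 - 1*(-329)**2 = 2 - 1*108241 = 2 - 108241 = -108239)
1/(A + 886892) = 1/(-108239 + 886892) = 1/778653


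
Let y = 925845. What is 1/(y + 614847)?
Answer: 1/1540692 ≈ 6.4906e-7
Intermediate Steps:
1/(y + 614847) = 1/(925845 + 614847) = 1/1540692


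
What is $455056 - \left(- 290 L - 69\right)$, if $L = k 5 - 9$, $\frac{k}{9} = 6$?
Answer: $530815$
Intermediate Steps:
$k = 54$ ($k = 9 \cdot 6 = 54$)
$L = 261$ ($L = 54 \cdot 5 - 9 = 270 - 9 = 261$)
$455056 - \left(- 290 L - 69\right) = 455056 - \left(\left(-290\right) 261 - 69\right) = 455056 - \left(-75690 - 69\right) = 455056 - -75759 = 455056 + 75759 = 530815$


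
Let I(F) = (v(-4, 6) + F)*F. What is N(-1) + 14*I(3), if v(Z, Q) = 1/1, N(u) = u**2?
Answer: 169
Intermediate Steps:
v(Z, Q) = 1
I(F) = F*(1 + F) (I(F) = (1 + F)*F = F*(1 + F))
N(-1) + 14*I(3) = (-1)**2 + 14*(3*(1 + 3)) = 1 + 14*(3*4) = 1 + 14*12 = 1 + 168 = 169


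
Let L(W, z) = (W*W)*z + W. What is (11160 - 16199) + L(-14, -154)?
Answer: -35237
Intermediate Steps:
L(W, z) = W + z*W² (L(W, z) = W²*z + W = z*W² + W = W + z*W²)
(11160 - 16199) + L(-14, -154) = (11160 - 16199) - 14*(1 - 14*(-154)) = -5039 - 14*(1 + 2156) = -5039 - 14*2157 = -5039 - 30198 = -35237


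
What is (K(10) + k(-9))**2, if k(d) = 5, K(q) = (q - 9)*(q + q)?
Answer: 625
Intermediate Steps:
K(q) = 2*q*(-9 + q) (K(q) = (-9 + q)*(2*q) = 2*q*(-9 + q))
(K(10) + k(-9))**2 = (2*10*(-9 + 10) + 5)**2 = (2*10*1 + 5)**2 = (20 + 5)**2 = 25**2 = 625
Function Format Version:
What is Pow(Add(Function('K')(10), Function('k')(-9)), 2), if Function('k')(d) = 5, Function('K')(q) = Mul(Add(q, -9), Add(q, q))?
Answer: 625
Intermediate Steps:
Function('K')(q) = Mul(2, q, Add(-9, q)) (Function('K')(q) = Mul(Add(-9, q), Mul(2, q)) = Mul(2, q, Add(-9, q)))
Pow(Add(Function('K')(10), Function('k')(-9)), 2) = Pow(Add(Mul(2, 10, Add(-9, 10)), 5), 2) = Pow(Add(Mul(2, 10, 1), 5), 2) = Pow(Add(20, 5), 2) = Pow(25, 2) = 625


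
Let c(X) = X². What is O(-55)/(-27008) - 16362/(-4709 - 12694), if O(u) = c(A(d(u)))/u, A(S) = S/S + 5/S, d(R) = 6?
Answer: 26514357571/28201213440 ≈ 0.94018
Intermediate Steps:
A(S) = 1 + 5/S
O(u) = 121/(36*u) (O(u) = ((5 + 6)/6)²/u = ((⅙)*11)²/u = (11/6)²/u = 121/(36*u))
O(-55)/(-27008) - 16362/(-4709 - 12694) = ((121/36)/(-55))/(-27008) - 16362/(-4709 - 12694) = ((121/36)*(-1/55))*(-1/27008) - 16362/(-17403) = -11/180*(-1/27008) - 16362*(-1/17403) = 11/4861440 + 5454/5801 = 26514357571/28201213440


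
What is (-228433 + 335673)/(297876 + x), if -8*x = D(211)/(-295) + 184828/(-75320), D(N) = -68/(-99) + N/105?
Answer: 471796074288000/1310489301393169 ≈ 0.36002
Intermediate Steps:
D(N) = 68/99 + N/105 (D(N) = -68*(-1/99) + N*(1/105) = 68/99 + N/105)
x = 1354501969/4399441200 (x = -((68/99 + (1/105)*211)/(-295) + 184828/(-75320))/8 = -((68/99 + 211/105)*(-1/295) + 184828*(-1/75320))/8 = -((9343/3465)*(-1/295) - 6601/2690)/8 = -(-9343/1022175 - 6601/2690)/8 = -⅛*(-1354501969/549930150) = 1354501969/4399441200 ≈ 0.30788)
(-228433 + 335673)/(297876 + x) = (-228433 + 335673)/(297876 + 1354501969/4399441200) = 107240/(1310489301393169/4399441200) = 107240*(4399441200/1310489301393169) = 471796074288000/1310489301393169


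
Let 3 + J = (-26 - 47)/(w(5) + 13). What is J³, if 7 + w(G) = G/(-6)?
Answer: -149721291/29791 ≈ -5025.7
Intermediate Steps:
w(G) = -7 - G/6 (w(G) = -7 + G/(-6) = -7 + G*(-⅙) = -7 - G/6)
J = -531/31 (J = -3 + (-26 - 47)/((-7 - ⅙*5) + 13) = -3 - 73/((-7 - ⅚) + 13) = -3 - 73/(-47/6 + 13) = -3 - 73/31/6 = -3 - 73*6/31 = -3 - 438/31 = -531/31 ≈ -17.129)
J³ = (-531/31)³ = -149721291/29791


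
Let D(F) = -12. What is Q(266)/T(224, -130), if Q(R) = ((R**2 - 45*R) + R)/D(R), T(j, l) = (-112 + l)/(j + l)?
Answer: 231287/121 ≈ 1911.5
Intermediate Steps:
T(j, l) = (-112 + l)/(j + l)
Q(R) = -R**2/12 + 11*R/3 (Q(R) = ((R**2 - 45*R) + R)/(-12) = (R**2 - 44*R)*(-1/12) = -R**2/12 + 11*R/3)
Q(266)/T(224, -130) = ((1/12)*266*(44 - 1*266))/(((-112 - 130)/(224 - 130))) = ((1/12)*266*(44 - 266))/((-242/94)) = ((1/12)*266*(-222))/(((1/94)*(-242))) = -4921/(-121/47) = -4921*(-47/121) = 231287/121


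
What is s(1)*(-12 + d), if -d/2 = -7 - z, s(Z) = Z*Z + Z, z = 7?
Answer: 32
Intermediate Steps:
s(Z) = Z + Z² (s(Z) = Z² + Z = Z + Z²)
d = 28 (d = -2*(-7 - 1*7) = -2*(-7 - 7) = -2*(-14) = 28)
s(1)*(-12 + d) = (1*(1 + 1))*(-12 + 28) = (1*2)*16 = 2*16 = 32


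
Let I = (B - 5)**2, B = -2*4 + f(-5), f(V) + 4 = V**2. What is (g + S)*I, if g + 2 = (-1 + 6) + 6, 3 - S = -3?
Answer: 960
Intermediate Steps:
f(V) = -4 + V**2
B = 13 (B = -2*4 + (-4 + (-5)**2) = -8 + (-4 + 25) = -8 + 21 = 13)
S = 6 (S = 3 - 1*(-3) = 3 + 3 = 6)
I = 64 (I = (13 - 5)**2 = 8**2 = 64)
g = 9 (g = -2 + ((-1 + 6) + 6) = -2 + (5 + 6) = -2 + 11 = 9)
(g + S)*I = (9 + 6)*64 = 15*64 = 960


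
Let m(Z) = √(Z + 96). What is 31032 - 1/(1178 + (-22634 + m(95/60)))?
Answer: 171430638326424/5524318061 + 2*√3513/5524318061 ≈ 31032.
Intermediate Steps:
m(Z) = √(96 + Z)
31032 - 1/(1178 + (-22634 + m(95/60))) = 31032 - 1/(1178 + (-22634 + √(96 + 95/60))) = 31032 - 1/(1178 + (-22634 + √(96 + 95*(1/60)))) = 31032 - 1/(1178 + (-22634 + √(96 + 19/12))) = 31032 - 1/(1178 + (-22634 + √(1171/12))) = 31032 - 1/(1178 + (-22634 + √3513/6)) = 31032 - 1/(-21456 + √3513/6)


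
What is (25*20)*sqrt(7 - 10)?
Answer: 500*I*sqrt(3) ≈ 866.03*I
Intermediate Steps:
(25*20)*sqrt(7 - 10) = 500*sqrt(-3) = 500*(I*sqrt(3)) = 500*I*sqrt(3)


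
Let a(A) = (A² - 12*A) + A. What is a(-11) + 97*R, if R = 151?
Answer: 14889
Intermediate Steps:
a(A) = A² - 11*A
a(-11) + 97*R = -11*(-11 - 11) + 97*151 = -11*(-22) + 14647 = 242 + 14647 = 14889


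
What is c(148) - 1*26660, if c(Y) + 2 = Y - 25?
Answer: -26539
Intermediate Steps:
c(Y) = -27 + Y (c(Y) = -2 + (Y - 25) = -2 + (-25 + Y) = -27 + Y)
c(148) - 1*26660 = (-27 + 148) - 1*26660 = 121 - 26660 = -26539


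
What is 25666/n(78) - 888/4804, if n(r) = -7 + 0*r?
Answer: -30826420/8407 ≈ -3666.8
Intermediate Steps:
n(r) = -7 (n(r) = -7 + 0 = -7)
25666/n(78) - 888/4804 = 25666/(-7) - 888/4804 = 25666*(-⅐) - 888*1/4804 = -25666/7 - 222/1201 = -30826420/8407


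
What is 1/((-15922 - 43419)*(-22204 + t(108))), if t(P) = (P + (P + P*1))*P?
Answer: -1/758852708 ≈ -1.3178e-9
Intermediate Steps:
t(P) = 3*P² (t(P) = (P + (P + P))*P = (P + 2*P)*P = (3*P)*P = 3*P²)
1/((-15922 - 43419)*(-22204 + t(108))) = 1/((-15922 - 43419)*(-22204 + 3*108²)) = 1/(-59341*(-22204 + 3*11664)) = 1/(-59341*(-22204 + 34992)) = 1/(-59341*12788) = 1/(-758852708) = -1/758852708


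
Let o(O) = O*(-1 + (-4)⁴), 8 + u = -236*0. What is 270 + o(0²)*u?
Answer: 270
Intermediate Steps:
u = -8 (u = -8 - 236*0 = -8 + 0 = -8)
o(O) = 255*O (o(O) = O*(-1 + 256) = O*255 = 255*O)
270 + o(0²)*u = 270 + (255*0²)*(-8) = 270 + (255*0)*(-8) = 270 + 0*(-8) = 270 + 0 = 270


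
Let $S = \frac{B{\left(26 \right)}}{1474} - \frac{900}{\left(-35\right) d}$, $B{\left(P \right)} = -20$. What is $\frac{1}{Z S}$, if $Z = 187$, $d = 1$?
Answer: $\frac{469}{2254030} \approx 0.00020807$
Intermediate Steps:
$S = \frac{132590}{5159}$ ($S = - \frac{20}{1474} - \frac{900}{\left(-35\right) 1} = \left(-20\right) \frac{1}{1474} - \frac{900}{-35} = - \frac{10}{737} - - \frac{180}{7} = - \frac{10}{737} + \frac{180}{7} = \frac{132590}{5159} \approx 25.701$)
$\frac{1}{Z S} = \frac{1}{187 \cdot \frac{132590}{5159}} = \frac{1}{\frac{2254030}{469}} = \frac{469}{2254030}$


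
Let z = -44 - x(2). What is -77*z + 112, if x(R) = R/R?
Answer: 3577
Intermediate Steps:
x(R) = 1
z = -45 (z = -44 - 1*1 = -44 - 1 = -45)
-77*z + 112 = -77*(-45) + 112 = 3465 + 112 = 3577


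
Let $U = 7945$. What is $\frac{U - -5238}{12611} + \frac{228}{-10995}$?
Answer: $\frac{47357259}{46219315} \approx 1.0246$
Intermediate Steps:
$\frac{U - -5238}{12611} + \frac{228}{-10995} = \frac{7945 - -5238}{12611} + \frac{228}{-10995} = \left(7945 + 5238\right) \frac{1}{12611} + 228 \left(- \frac{1}{10995}\right) = 13183 \cdot \frac{1}{12611} - \frac{76}{3665} = \frac{13183}{12611} - \frac{76}{3665} = \frac{47357259}{46219315}$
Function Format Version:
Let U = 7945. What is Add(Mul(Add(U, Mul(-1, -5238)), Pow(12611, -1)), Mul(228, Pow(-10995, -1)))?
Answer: Rational(47357259, 46219315) ≈ 1.0246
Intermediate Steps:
Add(Mul(Add(U, Mul(-1, -5238)), Pow(12611, -1)), Mul(228, Pow(-10995, -1))) = Add(Mul(Add(7945, Mul(-1, -5238)), Pow(12611, -1)), Mul(228, Pow(-10995, -1))) = Add(Mul(Add(7945, 5238), Rational(1, 12611)), Mul(228, Rational(-1, 10995))) = Add(Mul(13183, Rational(1, 12611)), Rational(-76, 3665)) = Add(Rational(13183, 12611), Rational(-76, 3665)) = Rational(47357259, 46219315)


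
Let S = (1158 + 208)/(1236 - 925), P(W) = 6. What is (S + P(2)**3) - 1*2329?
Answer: -655777/311 ≈ -2108.6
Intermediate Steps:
S = 1366/311 ≈ 4.3923
(S + P(2)**3) - 1*2329 = (1366/311 + 6**3) - 1*2329 = (1366/311 + 216) - 2329 = 68542/311 - 2329 = -655777/311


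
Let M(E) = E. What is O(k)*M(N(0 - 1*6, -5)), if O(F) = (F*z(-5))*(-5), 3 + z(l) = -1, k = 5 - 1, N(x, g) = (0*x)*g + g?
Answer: -400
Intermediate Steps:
N(x, g) = g (N(x, g) = 0*g + g = 0 + g = g)
k = 4
z(l) = -4 (z(l) = -3 - 1 = -4)
O(F) = 20*F (O(F) = (F*(-4))*(-5) = -4*F*(-5) = 20*F)
O(k)*M(N(0 - 1*6, -5)) = (20*4)*(-5) = 80*(-5) = -400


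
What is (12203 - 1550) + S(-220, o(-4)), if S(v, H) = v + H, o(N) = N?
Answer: 10429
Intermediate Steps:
S(v, H) = H + v
(12203 - 1550) + S(-220, o(-4)) = (12203 - 1550) + (-4 - 220) = 10653 - 224 = 10429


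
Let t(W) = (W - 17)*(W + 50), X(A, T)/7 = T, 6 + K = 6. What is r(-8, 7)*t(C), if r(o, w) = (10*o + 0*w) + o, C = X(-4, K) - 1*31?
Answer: 80256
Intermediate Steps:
K = 0 (K = -6 + 6 = 0)
X(A, T) = 7*T
C = -31 (C = 7*0 - 1*31 = 0 - 31 = -31)
t(W) = (-17 + W)*(50 + W)
r(o, w) = 11*o (r(o, w) = (10*o + 0) + o = 10*o + o = 11*o)
r(-8, 7)*t(C) = (11*(-8))*(-850 + (-31)² + 33*(-31)) = -88*(-850 + 961 - 1023) = -88*(-912) = 80256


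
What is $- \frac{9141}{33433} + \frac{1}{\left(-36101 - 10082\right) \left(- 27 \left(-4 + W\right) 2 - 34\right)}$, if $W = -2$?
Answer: $- \frac{122426086303}{447770509310} \approx -0.27341$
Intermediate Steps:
$- \frac{9141}{33433} + \frac{1}{\left(-36101 - 10082\right) \left(- 27 \left(-4 + W\right) 2 - 34\right)} = - \frac{9141}{33433} + \frac{1}{\left(-36101 - 10082\right) \left(- 27 \left(-4 - 2\right) 2 - 34\right)} = \left(-9141\right) \frac{1}{33433} + \frac{1}{\left(-46183\right) \left(- 27 \left(\left(-6\right) 2\right) - 34\right)} = - \frac{9141}{33433} - \frac{1}{46183 \left(\left(-27\right) \left(-12\right) - 34\right)} = - \frac{9141}{33433} - \frac{1}{46183 \left(324 - 34\right)} = - \frac{9141}{33433} - \frac{1}{46183 \cdot 290} = - \frac{9141}{33433} - \frac{1}{13393070} = - \frac{122426086303}{447770509310}$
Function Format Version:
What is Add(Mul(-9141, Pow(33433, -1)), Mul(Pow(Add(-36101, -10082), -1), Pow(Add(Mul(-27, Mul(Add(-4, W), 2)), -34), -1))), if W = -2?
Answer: Rational(-122426086303, 447770509310) ≈ -0.27341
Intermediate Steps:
Add(Mul(-9141, Pow(33433, -1)), Mul(Pow(Add(-36101, -10082), -1), Pow(Add(Mul(-27, Mul(Add(-4, W), 2)), -34), -1))) = Add(Mul(-9141, Pow(33433, -1)), Mul(Pow(Add(-36101, -10082), -1), Pow(Add(Mul(-27, Mul(Add(-4, -2), 2)), -34), -1))) = Add(Mul(-9141, Rational(1, 33433)), Mul(Pow(-46183, -1), Pow(Add(Mul(-27, Mul(-6, 2)), -34), -1))) = Add(Rational(-9141, 33433), Mul(Rational(-1, 46183), Pow(Add(Mul(-27, -12), -34), -1))) = Add(Rational(-9141, 33433), Mul(Rational(-1, 46183), Pow(Add(324, -34), -1))) = Add(Rational(-9141, 33433), Mul(Rational(-1, 46183), Pow(290, -1))) = Add(Rational(-9141, 33433), Mul(Rational(-1, 46183), Rational(1, 290))) = Add(Rational(-9141, 33433), Rational(-1, 13393070)) = Rational(-122426086303, 447770509310)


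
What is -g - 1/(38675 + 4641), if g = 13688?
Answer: -592909409/43316 ≈ -13688.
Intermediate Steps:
-g - 1/(38675 + 4641) = -1*13688 - 1/(38675 + 4641) = -13688 - 1/43316 = -592909409/43316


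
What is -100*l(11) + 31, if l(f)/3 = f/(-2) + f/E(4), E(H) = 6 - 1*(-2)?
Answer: 2537/2 ≈ 1268.5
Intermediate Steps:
E(H) = 8 (E(H) = 6 + 2 = 8)
l(f) = -9*f/8 (l(f) = 3*(f/(-2) + f/8) = 3*(f*(-½) + f*(⅛)) = 3*(-f/2 + f/8) = 3*(-3*f/8) = -9*f/8)
-100*l(11) + 31 = -(-225)*11/2 + 31 = -100*(-99/8) + 31 = 2475/2 + 31 = 2537/2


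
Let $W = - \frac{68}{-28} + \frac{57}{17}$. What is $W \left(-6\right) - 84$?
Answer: $- \frac{14124}{119} \approx -118.69$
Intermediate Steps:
$W = \frac{688}{119}$ ($W = \left(-68\right) \left(- \frac{1}{28}\right) + 57 \cdot \frac{1}{17} = \frac{17}{7} + \frac{57}{17} = \frac{688}{119} \approx 5.7815$)
$W \left(-6\right) - 84 = \frac{688}{119} \left(-6\right) - 84 = - \frac{4128}{119} - 84 = - \frac{14124}{119}$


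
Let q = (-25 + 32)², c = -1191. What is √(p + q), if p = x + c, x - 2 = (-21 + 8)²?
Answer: I*√971 ≈ 31.161*I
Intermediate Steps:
x = 171 (x = 2 + (-21 + 8)² = 2 + (-13)² = 2 + 169 = 171)
p = -1020 (p = 171 - 1191 = -1020)
q = 49 (q = 7² = 49)
√(p + q) = √(-1020 + 49) = √(-971) = I*√971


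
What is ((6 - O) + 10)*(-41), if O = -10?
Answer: -1066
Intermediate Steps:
((6 - O) + 10)*(-41) = ((6 - 1*(-10)) + 10)*(-41) = ((6 + 10) + 10)*(-41) = (16 + 10)*(-41) = 26*(-41) = -1066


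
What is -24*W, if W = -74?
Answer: 1776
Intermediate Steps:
-24*W = -24*(-74) = 1776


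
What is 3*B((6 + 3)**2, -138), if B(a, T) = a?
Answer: 243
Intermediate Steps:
3*B((6 + 3)**2, -138) = 3*(6 + 3)**2 = 3*9**2 = 3*81 = 243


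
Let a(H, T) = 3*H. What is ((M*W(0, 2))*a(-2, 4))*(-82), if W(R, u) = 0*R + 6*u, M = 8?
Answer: 47232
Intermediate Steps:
W(R, u) = 6*u (W(R, u) = 0 + 6*u = 6*u)
((M*W(0, 2))*a(-2, 4))*(-82) = ((8*(6*2))*(3*(-2)))*(-82) = ((8*12)*(-6))*(-82) = (96*(-6))*(-82) = -576*(-82) = 47232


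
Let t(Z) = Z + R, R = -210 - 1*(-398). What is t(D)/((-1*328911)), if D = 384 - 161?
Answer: -137/109637 ≈ -0.0012496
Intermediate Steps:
D = 223
R = 188 (R = -210 + 398 = 188)
t(Z) = 188 + Z (t(Z) = Z + 188 = 188 + Z)
t(D)/((-1*328911)) = (188 + 223)/((-1*328911)) = 411/(-328911) = 411*(-1/328911) = -137/109637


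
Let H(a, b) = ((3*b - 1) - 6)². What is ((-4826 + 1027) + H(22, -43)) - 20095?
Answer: -5398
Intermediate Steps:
H(a, b) = (-7 + 3*b)² (H(a, b) = ((-1 + 3*b) - 6)² = (-7 + 3*b)²)
((-4826 + 1027) + H(22, -43)) - 20095 = ((-4826 + 1027) + (-7 + 3*(-43))²) - 20095 = (-3799 + (-7 - 129)²) - 20095 = (-3799 + (-136)²) - 20095 = (-3799 + 18496) - 20095 = 14697 - 20095 = -5398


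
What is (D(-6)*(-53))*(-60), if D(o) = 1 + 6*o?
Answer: -111300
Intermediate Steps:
(D(-6)*(-53))*(-60) = ((1 + 6*(-6))*(-53))*(-60) = ((1 - 36)*(-53))*(-60) = -35*(-53)*(-60) = 1855*(-60) = -111300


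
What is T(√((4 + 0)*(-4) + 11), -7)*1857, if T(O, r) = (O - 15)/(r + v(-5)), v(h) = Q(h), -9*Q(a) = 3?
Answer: 83565/22 - 5571*I*√5/22 ≈ 3798.4 - 566.23*I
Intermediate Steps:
Q(a) = -⅓ (Q(a) = -⅑*3 = -⅓)
v(h) = -⅓
T(O, r) = (-15 + O)/(-⅓ + r) (T(O, r) = (O - 15)/(r - ⅓) = (-15 + O)/(-⅓ + r))
T(√((4 + 0)*(-4) + 11), -7)*1857 = (3*(-15 + √((4 + 0)*(-4) + 11))/(-1 + 3*(-7)))*1857 = (3*(-15 + √(4*(-4) + 11))/(-1 - 21))*1857 = (3*(-15 + √(-16 + 11))/(-22))*1857 = (3*(-1/22)*(-15 + √(-5)))*1857 = (3*(-1/22)*(-15 + I*√5))*1857 = (45/22 - 3*I*√5/22)*1857 = 83565/22 - 5571*I*√5/22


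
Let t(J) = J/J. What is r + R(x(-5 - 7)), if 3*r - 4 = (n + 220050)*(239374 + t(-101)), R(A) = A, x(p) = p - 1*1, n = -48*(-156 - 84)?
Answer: 55432068715/3 ≈ 1.8477e+10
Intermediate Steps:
n = 11520 (n = -48*(-240) = 11520)
t(J) = 1
x(p) = -1 + p (x(p) = p - 1 = -1 + p)
r = 55432068754/3 (r = 4/3 + ((11520 + 220050)*(239374 + 1))/3 = 4/3 + (231570*239375)/3 = 4/3 + (1/3)*55432068750 = 4/3 + 18477356250 = 55432068754/3 ≈ 1.8477e+10)
r + R(x(-5 - 7)) = 55432068754/3 + (-1 + (-5 - 7)) = 55432068754/3 + (-1 - 12) = 55432068754/3 - 13 = 55432068715/3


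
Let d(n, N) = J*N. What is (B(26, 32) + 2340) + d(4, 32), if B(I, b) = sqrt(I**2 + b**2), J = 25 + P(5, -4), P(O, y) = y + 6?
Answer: 3204 + 10*sqrt(17) ≈ 3245.2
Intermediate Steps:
P(O, y) = 6 + y
J = 27 (J = 25 + (6 - 4) = 25 + 2 = 27)
d(n, N) = 27*N
(B(26, 32) + 2340) + d(4, 32) = (sqrt(26**2 + 32**2) + 2340) + 27*32 = (sqrt(676 + 1024) + 2340) + 864 = (sqrt(1700) + 2340) + 864 = (10*sqrt(17) + 2340) + 864 = (2340 + 10*sqrt(17)) + 864 = 3204 + 10*sqrt(17)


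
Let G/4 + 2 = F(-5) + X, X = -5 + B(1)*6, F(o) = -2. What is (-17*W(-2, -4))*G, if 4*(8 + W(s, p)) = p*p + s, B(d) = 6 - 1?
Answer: 6426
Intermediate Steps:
B(d) = 5
W(s, p) = -8 + s/4 + p²/4 (W(s, p) = -8 + (p*p + s)/4 = -8 + (p² + s)/4 = -8 + (s + p²)/4 = -8 + (s/4 + p²/4) = -8 + s/4 + p²/4)
X = 25 (X = -5 + 5*6 = -5 + 30 = 25)
G = 84 (G = -8 + 4*(-2 + 25) = -8 + 4*23 = -8 + 92 = 84)
(-17*W(-2, -4))*G = -17*(-8 + (¼)*(-2) + (¼)*(-4)²)*84 = -17*(-8 - ½ + (¼)*16)*84 = -17*(-8 - ½ + 4)*84 = -17*(-9/2)*84 = (153/2)*84 = 6426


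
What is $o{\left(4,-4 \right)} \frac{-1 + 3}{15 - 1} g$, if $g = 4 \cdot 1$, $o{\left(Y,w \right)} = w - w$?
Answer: $0$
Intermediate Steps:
$o{\left(Y,w \right)} = 0$
$g = 4$
$o{\left(4,-4 \right)} \frac{-1 + 3}{15 - 1} g = 0 \frac{-1 + 3}{15 - 1} \cdot 4 = 0 \cdot \frac{2}{14} \cdot 4 = 0 \cdot 2 \cdot \frac{1}{14} \cdot 4 = 0 \cdot \frac{1}{7} \cdot 4 = 0 \cdot 4 = 0$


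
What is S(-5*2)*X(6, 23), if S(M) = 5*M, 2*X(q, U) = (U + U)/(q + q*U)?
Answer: -575/72 ≈ -7.9861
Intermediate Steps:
X(q, U) = U/(q + U*q) (X(q, U) = ((U + U)/(q + q*U))/2 = ((2*U)/(q + U*q))/2 = (2*U/(q + U*q))/2 = U/(q + U*q))
S(-5*2)*X(6, 23) = (5*(-5*2))*(23/(6*(1 + 23))) = (5*(-10))*(23*(⅙)/24) = -1150/(6*24) = -50*23/144 = -575/72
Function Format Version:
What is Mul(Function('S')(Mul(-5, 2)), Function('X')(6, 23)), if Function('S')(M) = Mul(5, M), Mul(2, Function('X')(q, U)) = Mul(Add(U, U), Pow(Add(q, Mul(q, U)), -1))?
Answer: Rational(-575, 72) ≈ -7.9861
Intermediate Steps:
Function('X')(q, U) = Mul(U, Pow(Add(q, Mul(U, q)), -1)) (Function('X')(q, U) = Mul(Rational(1, 2), Mul(Add(U, U), Pow(Add(q, Mul(q, U)), -1))) = Mul(Rational(1, 2), Mul(Mul(2, U), Pow(Add(q, Mul(U, q)), -1))) = Mul(Rational(1, 2), Mul(2, U, Pow(Add(q, Mul(U, q)), -1))) = Mul(U, Pow(Add(q, Mul(U, q)), -1)))
Mul(Function('S')(Mul(-5, 2)), Function('X')(6, 23)) = Mul(Mul(5, Mul(-5, 2)), Mul(23, Pow(6, -1), Pow(Add(1, 23), -1))) = Mul(Mul(5, -10), Mul(23, Rational(1, 6), Pow(24, -1))) = Mul(-50, Mul(23, Rational(1, 6), Rational(1, 24))) = Mul(-50, Rational(23, 144)) = Rational(-575, 72)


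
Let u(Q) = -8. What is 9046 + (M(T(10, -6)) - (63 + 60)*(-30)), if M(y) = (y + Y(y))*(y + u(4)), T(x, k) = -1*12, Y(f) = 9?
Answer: 12796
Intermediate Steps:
T(x, k) = -12
M(y) = (-8 + y)*(9 + y) (M(y) = (y + 9)*(y - 8) = (9 + y)*(-8 + y) = (-8 + y)*(9 + y))
9046 + (M(T(10, -6)) - (63 + 60)*(-30)) = 9046 + ((-72 - 12 + (-12)**2) - (63 + 60)*(-30)) = 9046 + ((-72 - 12 + 144) - 123*(-30)) = 9046 + (60 - 1*(-3690)) = 9046 + (60 + 3690) = 9046 + 3750 = 12796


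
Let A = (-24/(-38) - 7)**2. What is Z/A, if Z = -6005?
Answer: -2167805/14641 ≈ -148.06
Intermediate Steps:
A = 14641/361 (A = (-24*(-1/38) - 7)**2 = (12/19 - 7)**2 = (-121/19)**2 = 14641/361 ≈ 40.557)
Z/A = -6005/14641/361 = -6005*361/14641 = -2167805/14641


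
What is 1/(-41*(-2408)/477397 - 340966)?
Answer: -477397/162776046774 ≈ -2.9328e-6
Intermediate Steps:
1/(-41*(-2408)/477397 - 340966) = 1/(-1*(-98728)*(1/477397) - 340966) = 1/(98728*(1/477397) - 340966) = 1/(98728/477397 - 340966) = 1/(-162776046774/477397) = -477397/162776046774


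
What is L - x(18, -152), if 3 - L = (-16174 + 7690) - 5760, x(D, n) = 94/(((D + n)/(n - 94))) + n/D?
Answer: 8491975/603 ≈ 14083.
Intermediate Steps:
x(D, n) = n/D + 94*(-94 + n)/(D + n) (x(D, n) = 94/(((D + n)/(-94 + n))) + n/D = 94*((-94 + n)/(D + n)) + n/D = 94*(-94 + n)/(D + n) + n/D = n/D + 94*(-94 + n)/(D + n))
L = 14247 (L = 3 - ((-16174 + 7690) - 5760) = 3 - (-8484 - 5760) = 3 - 1*(-14244) = 3 + 14244 = 14247)
L - x(18, -152) = 14247 - ((-152)² - 8836*18 + 95*18*(-152))/(18*(18 - 152)) = 14247 - (23104 - 159048 - 259920)/(18*(-134)) = 14247 - (-1)*(-395864)/(18*134) = 14247 - 1*98966/603 = 14247 - 98966/603 = 8491975/603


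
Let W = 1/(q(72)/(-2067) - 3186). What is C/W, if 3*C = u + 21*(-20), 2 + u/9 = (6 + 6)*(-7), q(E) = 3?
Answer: 873671690/689 ≈ 1.2680e+6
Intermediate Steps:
u = -774 (u = -18 + 9*((6 + 6)*(-7)) = -18 + 9*(12*(-7)) = -18 + 9*(-84) = -18 - 756 = -774)
W = -689/2195155 (W = 1/(3/(-2067) - 3186) = 1/(3*(-1/2067) - 3186) = 1/(-1/689 - 3186) = 1/(-2195155/689) = -689/2195155 ≈ -0.00031387)
C = -398 (C = (-774 + 21*(-20))/3 = (-774 - 420)/3 = (⅓)*(-1194) = -398)
C/W = -398/(-689/2195155) = -398*(-2195155/689) = 873671690/689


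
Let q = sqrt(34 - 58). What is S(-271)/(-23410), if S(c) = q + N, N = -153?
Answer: 153/23410 - I*sqrt(6)/11705 ≈ 0.0065357 - 0.00020927*I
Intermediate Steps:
q = 2*I*sqrt(6) (q = sqrt(-24) = 2*I*sqrt(6) ≈ 4.899*I)
S(c) = -153 + 2*I*sqrt(6) (S(c) = 2*I*sqrt(6) - 153 = -153 + 2*I*sqrt(6))
S(-271)/(-23410) = (-153 + 2*I*sqrt(6))/(-23410) = (-153 + 2*I*sqrt(6))*(-1/23410) = 153/23410 - I*sqrt(6)/11705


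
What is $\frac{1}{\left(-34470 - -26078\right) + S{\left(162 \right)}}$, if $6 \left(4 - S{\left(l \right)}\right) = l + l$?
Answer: $- \frac{1}{8442} \approx -0.00011846$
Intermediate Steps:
$S{\left(l \right)} = 4 - \frac{l}{3}$ ($S{\left(l \right)} = 4 - \frac{l + l}{6} = 4 - \frac{2 l}{6} = 4 - \frac{l}{3}$)
$\frac{1}{\left(-34470 - -26078\right) + S{\left(162 \right)}} = \frac{1}{\left(-34470 - -26078\right) + \left(4 - 54\right)} = \frac{1}{\left(-34470 + 26078\right) + \left(4 - 54\right)} = \frac{1}{-8392 - 50} = \frac{1}{-8442} = - \frac{1}{8442}$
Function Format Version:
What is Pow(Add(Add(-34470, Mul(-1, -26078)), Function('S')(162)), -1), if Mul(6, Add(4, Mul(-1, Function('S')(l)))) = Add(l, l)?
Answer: Rational(-1, 8442) ≈ -0.00011846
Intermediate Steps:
Function('S')(l) = Add(4, Mul(Rational(-1, 3), l)) (Function('S')(l) = Add(4, Mul(Rational(-1, 6), Add(l, l))) = Add(4, Mul(Rational(-1, 6), Mul(2, l))) = Add(4, Mul(Rational(-1, 3), l)))
Pow(Add(Add(-34470, Mul(-1, -26078)), Function('S')(162)), -1) = Pow(Add(Add(-34470, Mul(-1, -26078)), Add(4, Mul(Rational(-1, 3), 162))), -1) = Pow(Add(Add(-34470, 26078), Add(4, -54)), -1) = Pow(Add(-8392, -50), -1) = Pow(-8442, -1) = Rational(-1, 8442)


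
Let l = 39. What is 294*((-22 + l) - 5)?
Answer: 3528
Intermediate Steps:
294*((-22 + l) - 5) = 294*((-22 + 39) - 5) = 294*(17 - 5) = 294*12 = 3528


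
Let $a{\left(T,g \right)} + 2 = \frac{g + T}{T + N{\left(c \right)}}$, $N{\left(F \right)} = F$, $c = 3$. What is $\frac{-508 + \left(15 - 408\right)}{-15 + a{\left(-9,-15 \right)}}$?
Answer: $\frac{901}{13} \approx 69.308$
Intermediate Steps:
$a{\left(T,g \right)} = -2 + \frac{T + g}{3 + T}$ ($a{\left(T,g \right)} = -2 + \frac{g + T}{T + 3} = -2 + \frac{T + g}{3 + T}$)
$\frac{-508 + \left(15 - 408\right)}{-15 + a{\left(-9,-15 \right)}} = \frac{-508 + \left(15 - 408\right)}{-15 + \frac{-6 - 15 - -9}{3 - 9}} = \frac{-508 + \left(15 - 408\right)}{-15 + \frac{-6 - 15 + 9}{-6}} = \frac{-508 - 393}{-15 - -2} = \frac{1}{-15 + 2} \left(-901\right) = \frac{1}{-13} \left(-901\right) = \left(- \frac{1}{13}\right) \left(-901\right) = \frac{901}{13}$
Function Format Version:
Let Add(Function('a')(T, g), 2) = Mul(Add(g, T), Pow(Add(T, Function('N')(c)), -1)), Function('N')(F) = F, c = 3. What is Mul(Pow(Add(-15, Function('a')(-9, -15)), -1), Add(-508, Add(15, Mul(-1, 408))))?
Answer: Rational(901, 13) ≈ 69.308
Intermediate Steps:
Function('a')(T, g) = Add(-2, Mul(Pow(Add(3, T), -1), Add(T, g))) (Function('a')(T, g) = Add(-2, Mul(Add(g, T), Pow(Add(T, 3), -1))) = Add(-2, Mul(Add(T, g), Pow(Add(3, T), -1))) = Add(-2, Mul(Pow(Add(3, T), -1), Add(T, g))))
Mul(Pow(Add(-15, Function('a')(-9, -15)), -1), Add(-508, Add(15, Mul(-1, 408)))) = Mul(Pow(Add(-15, Mul(Pow(Add(3, -9), -1), Add(-6, -15, Mul(-1, -9)))), -1), Add(-508, Add(15, Mul(-1, 408)))) = Mul(Pow(Add(-15, Mul(Pow(-6, -1), Add(-6, -15, 9))), -1), Add(-508, Add(15, -408))) = Mul(Pow(Add(-15, Mul(Rational(-1, 6), -12)), -1), Add(-508, -393)) = Mul(Pow(Add(-15, 2), -1), -901) = Mul(Pow(-13, -1), -901) = Mul(Rational(-1, 13), -901) = Rational(901, 13)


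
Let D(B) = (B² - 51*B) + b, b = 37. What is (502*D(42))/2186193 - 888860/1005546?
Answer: -352558480892/366386271063 ≈ -0.96226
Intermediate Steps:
D(B) = 37 + B² - 51*B (D(B) = (B² - 51*B) + 37 = 37 + B² - 51*B)
(502*D(42))/2186193 - 888860/1005546 = (502*(37 + 42² - 51*42))/2186193 - 888860/1005546 = (502*(37 + 1764 - 2142))*(1/2186193) - 888860*1/1005546 = (502*(-341))*(1/2186193) - 444430/502773 = -171182*1/2186193 - 444430/502773 = -171182/2186193 - 444430/502773 = -352558480892/366386271063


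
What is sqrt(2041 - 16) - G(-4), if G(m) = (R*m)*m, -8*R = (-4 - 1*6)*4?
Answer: -35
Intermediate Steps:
R = 5 (R = -(-4 - 1*6)*4/8 = -(-4 - 6)*4/8 = -(-5)*4/4 = -1/8*(-40) = 5)
G(m) = 5*m**2 (G(m) = (5*m)*m = 5*m**2)
sqrt(2041 - 16) - G(-4) = sqrt(2041 - 16) - 5*(-4)**2 = sqrt(2025) - 5*16 = 45 - 1*80 = 45 - 80 = -35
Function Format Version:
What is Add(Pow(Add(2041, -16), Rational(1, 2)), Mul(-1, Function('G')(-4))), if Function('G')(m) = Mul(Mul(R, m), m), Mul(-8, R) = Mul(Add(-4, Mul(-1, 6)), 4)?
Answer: -35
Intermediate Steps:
R = 5 (R = Mul(Rational(-1, 8), Mul(Add(-4, Mul(-1, 6)), 4)) = Mul(Rational(-1, 8), Mul(Add(-4, -6), 4)) = Mul(Rational(-1, 8), Mul(-10, 4)) = Mul(Rational(-1, 8), -40) = 5)
Function('G')(m) = Mul(5, Pow(m, 2)) (Function('G')(m) = Mul(Mul(5, m), m) = Mul(5, Pow(m, 2)))
Add(Pow(Add(2041, -16), Rational(1, 2)), Mul(-1, Function('G')(-4))) = Add(Pow(Add(2041, -16), Rational(1, 2)), Mul(-1, Mul(5, Pow(-4, 2)))) = Add(Pow(2025, Rational(1, 2)), Mul(-1, Mul(5, 16))) = Add(45, Mul(-1, 80)) = Add(45, -80) = -35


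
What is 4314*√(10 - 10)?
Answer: 0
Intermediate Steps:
4314*√(10 - 10) = 4314*√0 = 4314*0 = 0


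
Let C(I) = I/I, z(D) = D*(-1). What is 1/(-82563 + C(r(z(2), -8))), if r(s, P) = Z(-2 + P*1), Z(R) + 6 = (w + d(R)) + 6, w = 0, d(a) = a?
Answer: -1/82562 ≈ -1.2112e-5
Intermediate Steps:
z(D) = -D
Z(R) = R (Z(R) = -6 + ((0 + R) + 6) = -6 + (R + 6) = -6 + (6 + R) = R)
r(s, P) = -2 + P (r(s, P) = -2 + P*1 = -2 + P)
C(I) = 1
1/(-82563 + C(r(z(2), -8))) = 1/(-82563 + 1) = 1/(-82562) = -1/82562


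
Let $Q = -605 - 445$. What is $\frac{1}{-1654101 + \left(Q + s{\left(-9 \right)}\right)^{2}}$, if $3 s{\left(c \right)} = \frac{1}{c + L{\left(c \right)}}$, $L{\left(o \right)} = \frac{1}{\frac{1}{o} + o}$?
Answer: $- \frac{5022081}{2769798994757} \approx -1.8132 \cdot 10^{-6}$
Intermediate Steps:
$Q = -1050$
$L{\left(o \right)} = \frac{1}{o + \frac{1}{o}}$
$s{\left(c \right)} = \frac{1}{3 \left(c + \frac{c}{1 + c^{2}}\right)}$
$\frac{1}{-1654101 + \left(Q + s{\left(-9 \right)}\right)^{2}} = \frac{1}{-1654101 + \left(-1050 + \frac{1 + \left(-9\right)^{2}}{3 \left(-9\right) \left(2 + \left(-9\right)^{2}\right)}\right)^{2}} = \frac{1}{-1654101 + \left(-1050 + \frac{1}{3} \left(- \frac{1}{9}\right) \frac{1}{2 + 81} \left(1 + 81\right)\right)^{2}} = \frac{1}{-1654101 + \left(-1050 + \frac{1}{3} \left(- \frac{1}{9}\right) \frac{1}{83} \cdot 82\right)^{2}} = \frac{1}{-1654101 + \left(-1050 - \frac{82}{2241}\right)^{2}} = \frac{1}{-1654101 + \left(- \frac{2353132}{2241}\right)^{2}} = \frac{1}{-1654101 + \frac{5537230209424}{5022081}} = \frac{1}{- \frac{2769798994757}{5022081}} = - \frac{5022081}{2769798994757}$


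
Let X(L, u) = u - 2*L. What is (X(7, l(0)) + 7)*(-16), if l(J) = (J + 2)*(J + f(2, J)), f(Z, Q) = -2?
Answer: 176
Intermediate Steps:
l(J) = (-2 + J)*(2 + J) (l(J) = (J + 2)*(J - 2) = (2 + J)*(-2 + J) = (-2 + J)*(2 + J))
(X(7, l(0)) + 7)*(-16) = (((-4 + 0²) - 2*7) + 7)*(-16) = (((-4 + 0) - 14) + 7)*(-16) = ((-4 - 14) + 7)*(-16) = (-18 + 7)*(-16) = -11*(-16) = 176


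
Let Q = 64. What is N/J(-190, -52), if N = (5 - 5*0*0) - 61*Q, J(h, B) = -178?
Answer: 3899/178 ≈ 21.904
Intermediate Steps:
N = -3899 (N = (5 - 5*0*0) - 61*64 = (5 + 0*0) - 3904 = (5 + 0) - 3904 = 5 - 3904 = -3899)
N/J(-190, -52) = -3899/(-178) = -3899*(-1/178) = 3899/178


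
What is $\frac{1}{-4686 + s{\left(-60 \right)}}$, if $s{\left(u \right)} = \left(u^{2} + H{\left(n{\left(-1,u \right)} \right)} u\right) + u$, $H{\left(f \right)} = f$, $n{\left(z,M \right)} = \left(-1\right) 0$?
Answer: $- \frac{1}{1146} \approx -0.0008726$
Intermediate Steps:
$n{\left(z,M \right)} = 0$
$s{\left(u \right)} = u + u^{2}$ ($s{\left(u \right)} = \left(u^{2} + 0 u\right) + u = \left(u^{2} + 0\right) + u = u^{2} + u = u + u^{2}$)
$\frac{1}{-4686 + s{\left(-60 \right)}} = \frac{1}{-4686 - 60 \left(1 - 60\right)} = \frac{1}{-4686 - -3540} = \frac{1}{-4686 + 3540} = \frac{1}{-1146} = - \frac{1}{1146}$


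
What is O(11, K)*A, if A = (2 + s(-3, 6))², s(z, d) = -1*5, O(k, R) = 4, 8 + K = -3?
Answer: 36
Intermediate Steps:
K = -11 (K = -8 - 3 = -11)
s(z, d) = -5
A = 9 (A = (2 - 5)² = (-3)² = 9)
O(11, K)*A = 4*9 = 36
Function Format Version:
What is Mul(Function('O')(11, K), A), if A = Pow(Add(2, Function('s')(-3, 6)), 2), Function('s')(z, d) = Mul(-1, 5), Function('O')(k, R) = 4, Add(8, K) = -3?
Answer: 36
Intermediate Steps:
K = -11 (K = Add(-8, -3) = -11)
Function('s')(z, d) = -5
A = 9 (A = Pow(Add(2, -5), 2) = Pow(-3, 2) = 9)
Mul(Function('O')(11, K), A) = Mul(4, 9) = 36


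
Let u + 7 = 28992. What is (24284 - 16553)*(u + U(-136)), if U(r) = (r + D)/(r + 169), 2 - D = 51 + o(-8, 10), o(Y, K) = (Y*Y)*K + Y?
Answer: 2462807976/11 ≈ 2.2389e+8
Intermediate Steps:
o(Y, K) = Y + K*Y² (o(Y, K) = Y²*K + Y = K*Y² + Y = Y + K*Y²)
D = -681 (D = 2 - (51 - 8*(1 + 10*(-8))) = 2 - (51 - 8*(1 - 80)) = 2 - (51 - 8*(-79)) = 2 - (51 + 632) = 2 - 1*683 = 2 - 683 = -681)
u = 28985 (u = -7 + 28992 = 28985)
U(r) = (-681 + r)/(169 + r) (U(r) = (r - 681)/(r + 169) = (-681 + r)/(169 + r))
(24284 - 16553)*(u + U(-136)) = (24284 - 16553)*(28985 + (-681 - 136)/(169 - 136)) = 7731*(28985 - 817/33) = 7731*(955688/33) = 2462807976/11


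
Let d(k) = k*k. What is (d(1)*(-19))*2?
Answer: -38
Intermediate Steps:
d(k) = k²
(d(1)*(-19))*2 = (1²*(-19))*2 = (1*(-19))*2 = -19*2 = -38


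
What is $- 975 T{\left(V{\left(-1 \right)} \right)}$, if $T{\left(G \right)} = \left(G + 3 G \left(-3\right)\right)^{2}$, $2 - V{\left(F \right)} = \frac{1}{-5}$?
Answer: $-302016$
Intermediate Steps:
$V{\left(F \right)} = \frac{11}{5}$ ($V{\left(F \right)} = 2 - \frac{1}{-5} = 2 - - \frac{1}{5} = 2 + \frac{1}{5} = \frac{11}{5}$)
$T{\left(G \right)} = 64 G^{2}$ ($T{\left(G \right)} = \left(G - 9 G\right)^{2} = \left(- 8 G\right)^{2} = 64 G^{2}$)
$- 975 T{\left(V{\left(-1 \right)} \right)} = - 975 \cdot 64 \left(\frac{11}{5}\right)^{2} = - 975 \cdot 64 \cdot \frac{121}{25} = \left(-975\right) \frac{7744}{25} = -302016$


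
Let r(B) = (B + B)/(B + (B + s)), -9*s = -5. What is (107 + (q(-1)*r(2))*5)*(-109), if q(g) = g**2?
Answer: -497803/41 ≈ -12142.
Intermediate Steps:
s = 5/9 (s = -1/9*(-5) = 5/9 ≈ 0.55556)
r(B) = 2*B/(5/9 + 2*B) (r(B) = (B + B)/(B + (B + 5/9)) = (2*B)/(B + (5/9 + B)) = (2*B)/(5/9 + 2*B) = 2*B/(5/9 + 2*B))
(107 + (q(-1)*r(2))*5)*(-109) = (107 + ((-1)**2*(18*2/(5 + 18*2)))*5)*(-109) = (107 + (1*(18*2/(5 + 36)))*5)*(-109) = (107 + (1*(18*2/41))*5)*(-109) = (107 + (1*(18*2*(1/41)))*5)*(-109) = (107 + (1*(36/41))*5)*(-109) = (107 + (36/41)*5)*(-109) = (107 + 180/41)*(-109) = (4567/41)*(-109) = -497803/41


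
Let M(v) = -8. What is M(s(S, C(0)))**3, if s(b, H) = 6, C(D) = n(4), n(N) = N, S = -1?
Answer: -512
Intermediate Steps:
C(D) = 4
M(s(S, C(0)))**3 = (-8)**3 = -512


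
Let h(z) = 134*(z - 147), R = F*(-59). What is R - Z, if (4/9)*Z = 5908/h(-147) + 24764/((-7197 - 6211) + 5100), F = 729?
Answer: -625234515/14539 ≈ -43004.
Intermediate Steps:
R = -43011 (R = 729*(-59) = -43011)
h(z) = -19698 + 134*z (h(z) = 134*(-147 + z) = -19698 + 134*z)
Z = -102414/14539 (Z = 9*(5908/(-19698 + 134*(-147)) + 24764/((-7197 - 6211) + 5100))/4 = 9*(5908/(-19698 - 19698) + 24764/(-13408 + 5100))/4 = 9*(5908/(-39396) + 24764/(-8308))/4 = 9*(5908*(-1/39396) + 24764*(-1/8308))/4 = 9*(-211/1407 - 6191/2077)/4 = (9/4)*(-136552/43617) = -102414/14539 ≈ -7.0441)
R - Z = -43011 - 1*(-102414/14539) = -43011 + 102414/14539 = -625234515/14539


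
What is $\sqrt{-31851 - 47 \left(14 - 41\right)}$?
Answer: $3 i \sqrt{3398} \approx 174.88 i$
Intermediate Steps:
$\sqrt{-31851 - 47 \left(14 - 41\right)} = \sqrt{-31851 - -1269} = \sqrt{-31851 + 1269} = \sqrt{-30582} = 3 i \sqrt{3398}$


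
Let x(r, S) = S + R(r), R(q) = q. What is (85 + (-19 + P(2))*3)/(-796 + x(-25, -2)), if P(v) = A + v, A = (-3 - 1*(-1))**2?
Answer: -46/823 ≈ -0.055893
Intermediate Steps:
A = 4 (A = (-3 + 1)**2 = (-2)**2 = 4)
P(v) = 4 + v
x(r, S) = S + r
(85 + (-19 + P(2))*3)/(-796 + x(-25, -2)) = (85 + (-19 + (4 + 2))*3)/(-796 + (-2 - 25)) = (85 + (-19 + 6)*3)/(-796 - 27) = (85 - 13*3)/(-823) = (85 - 39)*(-1/823) = 46*(-1/823) = -46/823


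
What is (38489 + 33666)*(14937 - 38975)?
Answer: -1734461890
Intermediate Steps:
(38489 + 33666)*(14937 - 38975) = 72155*(-24038) = -1734461890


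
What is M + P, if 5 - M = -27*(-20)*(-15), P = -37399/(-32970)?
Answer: 267259249/32970 ≈ 8106.1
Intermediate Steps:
P = 37399/32970 (P = -37399*(-1/32970) = 37399/32970 ≈ 1.1343)
M = 8105 (M = 5 - (-27*(-20))*(-15) = 5 - 540*(-15) = 5 - 1*(-8100) = 5 + 8100 = 8105)
M + P = 8105 + 37399/32970 = 267259249/32970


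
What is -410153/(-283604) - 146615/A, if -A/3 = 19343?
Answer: 65381368897/16457256516 ≈ 3.9728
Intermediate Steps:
A = -58029 (A = -3*19343 = -58029)
-410153/(-283604) - 146615/A = -410153/(-283604) - 146615/(-58029) = -410153*(-1/283604) - 146615*(-1/58029) = 410153/283604 + 146615/58029 = 65381368897/16457256516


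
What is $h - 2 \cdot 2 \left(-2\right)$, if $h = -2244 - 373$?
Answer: $-2609$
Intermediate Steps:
$h = -2617$
$h - 2 \cdot 2 \left(-2\right) = -2617 - 2 \cdot 2 \left(-2\right) = -2617 - 4 \left(-2\right) = -2617 - -8 = -2617 + 8 = -2609$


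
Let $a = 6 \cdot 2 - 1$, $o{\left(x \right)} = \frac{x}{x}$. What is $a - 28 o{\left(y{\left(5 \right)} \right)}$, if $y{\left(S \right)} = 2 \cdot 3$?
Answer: $-17$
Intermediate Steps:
$y{\left(S \right)} = 6$
$o{\left(x \right)} = 1$
$a = 11$ ($a = 12 - 1 = 11$)
$a - 28 o{\left(y{\left(5 \right)} \right)} = 11 - 28 = -17$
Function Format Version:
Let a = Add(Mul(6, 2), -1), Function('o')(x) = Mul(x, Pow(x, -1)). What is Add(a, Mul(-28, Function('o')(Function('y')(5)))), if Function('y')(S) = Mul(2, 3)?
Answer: -17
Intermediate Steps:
Function('y')(S) = 6
Function('o')(x) = 1
a = 11 (a = Add(12, -1) = 11)
Add(a, Mul(-28, Function('o')(Function('y')(5)))) = Add(11, Mul(-28, 1)) = Add(11, -28) = -17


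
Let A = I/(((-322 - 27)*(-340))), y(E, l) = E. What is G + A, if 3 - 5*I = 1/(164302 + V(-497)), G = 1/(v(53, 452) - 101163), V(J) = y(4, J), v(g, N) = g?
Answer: -4764391193/985648083227800 ≈ -4.8338e-6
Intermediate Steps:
V(J) = 4
G = -1/101110 (G = 1/(53 - 101163) = 1/(-101110) = -1/101110 ≈ -9.8902e-6)
I = 492917/821530 (I = ⅗ - 1/(5*(164302 + 4)) = ⅗ - ⅕/164306 = ⅗ - ⅕*1/164306 = ⅗ - 1/821530 = 492917/821530 ≈ 0.60000)
A = 492917/97482749800 (A = 492917/(821530*(((-322 - 27)*(-340)))) = 492917/(821530*((-349*(-340)))) = (492917/821530)/118660 = (492917/821530)*(1/118660) = 492917/97482749800 ≈ 5.0565e-6)
G + A = -1/101110 + 492917/97482749800 = -4764391193/985648083227800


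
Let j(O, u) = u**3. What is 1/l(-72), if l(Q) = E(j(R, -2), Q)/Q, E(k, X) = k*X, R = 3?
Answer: -1/8 ≈ -0.12500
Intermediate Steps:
E(k, X) = X*k
l(Q) = -8 (l(Q) = (Q*(-2)**3)/Q = (Q*(-8))/Q = (-8*Q)/Q = -8)
1/l(-72) = 1/(-8) = -1/8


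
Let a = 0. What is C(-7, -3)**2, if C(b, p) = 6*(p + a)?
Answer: 324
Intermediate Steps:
C(b, p) = 6*p (C(b, p) = 6*(p + 0) = 6*p)
C(-7, -3)**2 = (6*(-3))**2 = (-18)**2 = 324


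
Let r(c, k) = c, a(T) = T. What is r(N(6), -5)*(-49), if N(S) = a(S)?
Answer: -294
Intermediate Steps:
N(S) = S
r(N(6), -5)*(-49) = 6*(-49) = -294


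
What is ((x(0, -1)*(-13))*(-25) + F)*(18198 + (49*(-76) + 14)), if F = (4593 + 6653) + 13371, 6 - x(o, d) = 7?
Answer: 351942496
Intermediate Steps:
x(o, d) = -1 (x(o, d) = 6 - 1*7 = 6 - 7 = -1)
F = 24617 (F = 11246 + 13371 = 24617)
((x(0, -1)*(-13))*(-25) + F)*(18198 + (49*(-76) + 14)) = (-1*(-13)*(-25) + 24617)*(18198 + (49*(-76) + 14)) = (13*(-25) + 24617)*(18198 + (-3724 + 14)) = (-325 + 24617)*(18198 - 3710) = 24292*14488 = 351942496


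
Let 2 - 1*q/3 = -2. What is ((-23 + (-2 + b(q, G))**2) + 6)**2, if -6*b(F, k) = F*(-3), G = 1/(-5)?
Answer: 1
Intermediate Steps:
q = 12 (q = 6 - 3*(-2) = 6 + 6 = 12)
G = -1/5 (G = 1*(-1/5) = -1/5 ≈ -0.20000)
b(F, k) = F/2 (b(F, k) = -F*(-3)/6 = -(-1)*F/2 = F/2)
((-23 + (-2 + b(q, G))**2) + 6)**2 = ((-23 + (-2 + (1/2)*12)**2) + 6)**2 = ((-23 + (-2 + 6)**2) + 6)**2 = ((-23 + 4**2) + 6)**2 = ((-23 + 16) + 6)**2 = (-7 + 6)**2 = (-1)**2 = 1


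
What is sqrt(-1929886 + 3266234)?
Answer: 2*sqrt(334087) ≈ 1156.0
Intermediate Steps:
sqrt(-1929886 + 3266234) = sqrt(1336348) = 2*sqrt(334087)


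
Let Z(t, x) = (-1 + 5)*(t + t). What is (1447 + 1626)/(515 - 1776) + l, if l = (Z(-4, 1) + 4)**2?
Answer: 985551/1261 ≈ 781.56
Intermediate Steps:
Z(t, x) = 8*t (Z(t, x) = 4*(2*t) = 8*t)
l = 784 (l = (8*(-4) + 4)**2 = (-32 + 4)**2 = (-28)**2 = 784)
(1447 + 1626)/(515 - 1776) + l = (1447 + 1626)/(515 - 1776) + 784 = 3073/(-1261) + 784 = 3073*(-1/1261) + 784 = -3073/1261 + 784 = 985551/1261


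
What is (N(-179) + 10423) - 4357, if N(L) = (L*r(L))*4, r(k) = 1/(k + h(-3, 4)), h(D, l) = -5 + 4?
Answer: 273149/45 ≈ 6070.0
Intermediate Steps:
h(D, l) = -1
r(k) = 1/(-1 + k) (r(k) = 1/(k - 1) = 1/(-1 + k))
N(L) = 4*L/(-1 + L) (N(L) = (L/(-1 + L))*4 = 4*L/(-1 + L))
(N(-179) + 10423) - 4357 = (4*(-179)/(-1 - 179) + 10423) - 4357 = (4*(-179)/(-180) + 10423) - 4357 = (4*(-179)*(-1/180) + 10423) - 4357 = (179/45 + 10423) - 4357 = 469214/45 - 4357 = 273149/45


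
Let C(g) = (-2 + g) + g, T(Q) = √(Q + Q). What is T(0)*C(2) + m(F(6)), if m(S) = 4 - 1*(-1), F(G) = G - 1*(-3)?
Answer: 5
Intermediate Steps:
F(G) = 3 + G (F(G) = G + 3 = 3 + G)
m(S) = 5 (m(S) = 4 + 1 = 5)
T(Q) = √2*√Q (T(Q) = √(2*Q) = √2*√Q)
C(g) = -2 + 2*g
T(0)*C(2) + m(F(6)) = (√2*√0)*(-2 + 2*2) + 5 = (√2*0)*(-2 + 4) + 5 = 0*2 + 5 = 0 + 5 = 5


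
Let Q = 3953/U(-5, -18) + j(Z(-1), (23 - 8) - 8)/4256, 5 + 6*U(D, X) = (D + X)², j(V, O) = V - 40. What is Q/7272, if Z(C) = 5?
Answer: 3604481/579200256 ≈ 0.0062232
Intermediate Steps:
j(V, O) = -40 + V
U(D, X) = -⅚ + (D + X)²/6
Q = 3604481/79648 (Q = 3953/(-⅚ + (-5 - 18)²/6) + (-40 + 5)/4256 = 3953/(-⅚ + (⅙)*(-23)²) - 35*1/4256 = 3953/(-⅚ + (⅙)*529) - 5/608 = 3953/(-⅚ + 529/6) - 5/608 = 3953/(262/3) - 5/608 = 3953*(3/262) - 5/608 = 11859/262 - 5/608 = 3604481/79648 ≈ 45.255)
Q/7272 = (3604481/79648)/7272 = (3604481/79648)*(1/7272) = 3604481/579200256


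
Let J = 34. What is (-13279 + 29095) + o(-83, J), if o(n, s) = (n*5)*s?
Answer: 1706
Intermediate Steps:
o(n, s) = 5*n*s (o(n, s) = (5*n)*s = 5*n*s)
(-13279 + 29095) + o(-83, J) = (-13279 + 29095) + 5*(-83)*34 = 15816 - 14110 = 1706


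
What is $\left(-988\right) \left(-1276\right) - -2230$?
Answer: $1262918$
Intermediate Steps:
$\left(-988\right) \left(-1276\right) - -2230 = 1260688 + 2230 = 1262918$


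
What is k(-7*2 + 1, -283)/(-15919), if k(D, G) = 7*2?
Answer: -14/15919 ≈ -0.00087945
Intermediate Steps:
k(D, G) = 14
k(-7*2 + 1, -283)/(-15919) = 14/(-15919) = 14*(-1/15919) = -14/15919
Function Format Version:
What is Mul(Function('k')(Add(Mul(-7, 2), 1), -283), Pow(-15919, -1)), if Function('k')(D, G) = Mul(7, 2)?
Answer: Rational(-14, 15919) ≈ -0.00087945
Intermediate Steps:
Function('k')(D, G) = 14
Mul(Function('k')(Add(Mul(-7, 2), 1), -283), Pow(-15919, -1)) = Mul(14, Pow(-15919, -1)) = Mul(14, Rational(-1, 15919)) = Rational(-14, 15919)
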